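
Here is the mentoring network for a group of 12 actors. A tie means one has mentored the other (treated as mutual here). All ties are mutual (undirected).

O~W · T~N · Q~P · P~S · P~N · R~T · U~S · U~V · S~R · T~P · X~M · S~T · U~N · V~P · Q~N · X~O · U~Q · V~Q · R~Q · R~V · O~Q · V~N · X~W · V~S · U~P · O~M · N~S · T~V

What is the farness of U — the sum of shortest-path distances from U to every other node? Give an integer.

20

Distances from U: M:3, N:1, O:2, P:1, Q:1, R:2, S:1, T:2, V:1, W:3, X:3.
Sum = 3 + 1 + 2 + 1 + 1 + 2 + 1 + 2 + 1 + 3 + 3 = 20.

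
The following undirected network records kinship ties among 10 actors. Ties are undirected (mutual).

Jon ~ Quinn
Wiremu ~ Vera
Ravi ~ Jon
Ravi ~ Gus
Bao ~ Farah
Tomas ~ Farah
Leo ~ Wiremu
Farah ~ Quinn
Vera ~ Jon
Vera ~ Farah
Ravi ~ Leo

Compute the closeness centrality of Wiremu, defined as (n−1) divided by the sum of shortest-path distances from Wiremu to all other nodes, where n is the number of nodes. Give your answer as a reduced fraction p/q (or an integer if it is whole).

9/20

Distances from Wiremu: Bao:3, Farah:2, Gus:3, Jon:2, Leo:1, Quinn:3, Ravi:2, Tomas:3, Vera:1. Sum = 20.
n = 10, so closeness = 9/20.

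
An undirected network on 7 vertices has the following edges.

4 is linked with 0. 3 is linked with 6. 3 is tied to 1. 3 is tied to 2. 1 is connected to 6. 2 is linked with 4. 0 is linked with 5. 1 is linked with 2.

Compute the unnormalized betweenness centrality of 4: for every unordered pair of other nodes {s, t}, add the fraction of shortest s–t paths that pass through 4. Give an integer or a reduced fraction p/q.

Pairs whose geodesics pass through 4 — 5–1: 1; 5–3: 1; 5–6: 2/2; 5–2: 1; 0–1: 1; 0–3: 1; 0–6: 2/2; 0–2: 1.
All other pairs contribute 0.
Summing the contributions gives betweenness(4) = 8.

8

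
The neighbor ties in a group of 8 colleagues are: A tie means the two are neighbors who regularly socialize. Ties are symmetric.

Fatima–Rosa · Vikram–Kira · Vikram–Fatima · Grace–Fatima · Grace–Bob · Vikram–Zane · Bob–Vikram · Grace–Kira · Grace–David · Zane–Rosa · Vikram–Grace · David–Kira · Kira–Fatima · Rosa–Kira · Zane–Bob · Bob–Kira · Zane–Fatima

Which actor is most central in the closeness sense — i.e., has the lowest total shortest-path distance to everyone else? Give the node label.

Kira

Farness (sum of distances to all others) for each node — Bob:10, David:13, Fatima:9, Grace:9, Kira:8, Rosa:11, Vikram:9, Zane:11.
The smallest farness is 8, for Kira, so Kira has the highest closeness.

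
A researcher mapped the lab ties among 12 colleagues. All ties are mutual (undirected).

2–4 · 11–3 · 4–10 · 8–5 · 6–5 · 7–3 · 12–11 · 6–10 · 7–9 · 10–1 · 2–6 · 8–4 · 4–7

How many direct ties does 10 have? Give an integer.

10 is directly tied to 1, 4, and 6. That is 3 neighbors, so the degree of 10 is 3.

3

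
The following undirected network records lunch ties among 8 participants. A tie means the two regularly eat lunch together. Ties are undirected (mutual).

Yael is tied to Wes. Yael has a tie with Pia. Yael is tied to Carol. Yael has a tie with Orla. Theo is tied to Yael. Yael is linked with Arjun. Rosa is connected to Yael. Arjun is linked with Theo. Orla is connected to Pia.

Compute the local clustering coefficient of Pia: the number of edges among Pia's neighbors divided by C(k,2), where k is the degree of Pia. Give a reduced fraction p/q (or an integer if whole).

1

Pia's neighbors: Orla and Yael (k = 2).
Possible neighbor pairs: C(2,2) = 1. Edges among them: Orla–Yael → e = 1.
Clustering(Pia) = 1/1.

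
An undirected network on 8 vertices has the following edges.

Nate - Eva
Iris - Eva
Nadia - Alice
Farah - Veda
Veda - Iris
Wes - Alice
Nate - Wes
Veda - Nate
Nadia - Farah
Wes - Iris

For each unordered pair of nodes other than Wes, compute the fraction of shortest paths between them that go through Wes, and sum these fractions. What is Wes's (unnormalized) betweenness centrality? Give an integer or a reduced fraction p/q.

Pairs whose geodesics pass through Wes — Nate–Iris: 1/3; Nate–Nadia: 1/2; Nate–Alice: 1; Eva–Nadia: 2/4; Eva–Alice: 2/2; Iris–Nadia: 1/2; Iris–Alice: 1; Veda–Alice: 2/3.
All other pairs contribute 0.
Summing the contributions gives betweenness(Wes) = 11/2.

11/2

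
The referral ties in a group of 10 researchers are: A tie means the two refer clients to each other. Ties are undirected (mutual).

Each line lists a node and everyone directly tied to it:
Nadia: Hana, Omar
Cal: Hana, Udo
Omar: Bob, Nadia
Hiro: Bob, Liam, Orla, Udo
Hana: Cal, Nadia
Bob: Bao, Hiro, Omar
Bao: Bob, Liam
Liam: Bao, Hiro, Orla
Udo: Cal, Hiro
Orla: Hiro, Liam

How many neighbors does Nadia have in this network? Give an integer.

2

Nadia is directly tied to Hana and Omar. That is 2 neighbors, so the degree of Nadia is 2.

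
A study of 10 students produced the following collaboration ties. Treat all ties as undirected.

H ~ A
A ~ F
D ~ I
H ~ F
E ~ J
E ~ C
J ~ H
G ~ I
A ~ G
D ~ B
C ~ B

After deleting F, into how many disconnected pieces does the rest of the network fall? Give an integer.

1

F's neighbors (A and H) remain reachable from one another through other ties, so the rest of the network stays in one piece.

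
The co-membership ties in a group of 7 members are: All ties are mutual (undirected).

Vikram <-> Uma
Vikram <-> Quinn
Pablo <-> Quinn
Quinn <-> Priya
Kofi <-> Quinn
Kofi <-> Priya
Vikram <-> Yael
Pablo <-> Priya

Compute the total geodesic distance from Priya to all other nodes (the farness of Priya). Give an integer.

11

Distances from Priya: Kofi:1, Pablo:1, Quinn:1, Uma:3, Vikram:2, Yael:3.
Sum = 1 + 1 + 1 + 3 + 2 + 3 = 11.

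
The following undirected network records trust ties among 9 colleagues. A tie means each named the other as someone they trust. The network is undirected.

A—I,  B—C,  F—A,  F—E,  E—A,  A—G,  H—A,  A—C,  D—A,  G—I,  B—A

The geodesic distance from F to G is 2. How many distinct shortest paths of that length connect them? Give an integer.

The shortest distance is 2, and the only length-2 path is F–A–G. So there is exactly 1 shortest path.

1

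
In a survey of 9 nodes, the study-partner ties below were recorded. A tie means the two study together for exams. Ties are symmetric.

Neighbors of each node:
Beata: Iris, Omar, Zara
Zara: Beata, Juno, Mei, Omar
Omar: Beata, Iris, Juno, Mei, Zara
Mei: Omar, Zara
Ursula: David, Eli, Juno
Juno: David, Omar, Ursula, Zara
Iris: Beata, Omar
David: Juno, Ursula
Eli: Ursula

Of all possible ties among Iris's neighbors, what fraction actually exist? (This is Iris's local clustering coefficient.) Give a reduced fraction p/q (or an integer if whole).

1

Iris's neighbors: Beata and Omar (k = 2).
Possible neighbor pairs: C(2,2) = 1. Edges among them: Beata–Omar → e = 1.
Clustering(Iris) = 1/1.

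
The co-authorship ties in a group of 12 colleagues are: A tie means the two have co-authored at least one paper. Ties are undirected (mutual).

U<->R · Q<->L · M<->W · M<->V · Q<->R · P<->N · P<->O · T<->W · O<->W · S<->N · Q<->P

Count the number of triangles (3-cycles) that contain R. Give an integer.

R's neighbors are Q and U, but none of them are tied to each other, so no triangle contains R.

0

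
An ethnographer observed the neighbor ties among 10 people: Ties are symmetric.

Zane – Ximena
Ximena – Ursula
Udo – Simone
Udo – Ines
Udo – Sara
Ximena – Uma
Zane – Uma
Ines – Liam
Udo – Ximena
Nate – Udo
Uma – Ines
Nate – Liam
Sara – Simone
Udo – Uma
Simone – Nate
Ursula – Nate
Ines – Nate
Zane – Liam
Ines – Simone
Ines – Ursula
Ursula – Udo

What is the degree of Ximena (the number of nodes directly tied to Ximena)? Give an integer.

Ximena is directly tied to Udo, Uma, Ursula, and Zane. That is 4 neighbors, so the degree of Ximena is 4.

4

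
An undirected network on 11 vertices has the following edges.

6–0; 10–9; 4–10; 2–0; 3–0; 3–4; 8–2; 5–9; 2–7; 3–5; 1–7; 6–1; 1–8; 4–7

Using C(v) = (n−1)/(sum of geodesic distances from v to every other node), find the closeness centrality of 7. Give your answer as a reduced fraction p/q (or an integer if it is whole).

Distances from 7: 0:2, 1:1, 2:1, 3:2, 4:1, 5:3, 6:2, 8:2, 9:3, 10:2. Sum = 19.
n = 11, so closeness = 10/19.

10/19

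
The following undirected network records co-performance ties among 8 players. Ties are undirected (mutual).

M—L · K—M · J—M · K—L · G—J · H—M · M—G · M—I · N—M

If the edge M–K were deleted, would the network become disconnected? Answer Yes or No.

No

Even without that edge, M still reaches K via M – L – K, so the network stays connected. Not a bridge.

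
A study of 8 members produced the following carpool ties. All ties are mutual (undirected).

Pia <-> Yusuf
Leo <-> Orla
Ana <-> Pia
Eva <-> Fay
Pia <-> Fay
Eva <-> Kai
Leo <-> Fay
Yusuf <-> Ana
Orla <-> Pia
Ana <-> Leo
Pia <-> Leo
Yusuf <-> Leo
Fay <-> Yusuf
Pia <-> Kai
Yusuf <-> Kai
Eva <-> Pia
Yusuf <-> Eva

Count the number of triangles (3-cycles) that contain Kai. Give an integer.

3

Kai's neighbors: Eva, Pia, and Yusuf.
Neighbor pairs that are themselves tied: Kai–Eva–Pia; Kai–Eva–Yusuf; Kai–Pia–Yusuf. Each forms one triangle with Kai, for 3 in total.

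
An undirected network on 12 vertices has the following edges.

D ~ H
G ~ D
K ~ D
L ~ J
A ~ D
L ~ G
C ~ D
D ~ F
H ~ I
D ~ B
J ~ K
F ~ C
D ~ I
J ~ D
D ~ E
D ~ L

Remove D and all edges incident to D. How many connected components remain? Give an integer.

6

Without D, the remaining ties split the others into: {C, F}; {G, J, K, L}; {B}; {E}; {H, I}; {A}.
That's 6 separate components.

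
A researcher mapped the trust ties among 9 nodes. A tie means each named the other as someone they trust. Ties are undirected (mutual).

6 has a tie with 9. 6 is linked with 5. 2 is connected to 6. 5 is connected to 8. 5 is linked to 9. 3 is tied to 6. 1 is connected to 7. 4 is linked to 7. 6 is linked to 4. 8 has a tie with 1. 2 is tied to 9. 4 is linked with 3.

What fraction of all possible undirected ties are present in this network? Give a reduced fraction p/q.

There are 12 edges and 9 nodes, so the maximum possible is C(9,2) = 36.
Density = 12/36 = 1/3.

1/3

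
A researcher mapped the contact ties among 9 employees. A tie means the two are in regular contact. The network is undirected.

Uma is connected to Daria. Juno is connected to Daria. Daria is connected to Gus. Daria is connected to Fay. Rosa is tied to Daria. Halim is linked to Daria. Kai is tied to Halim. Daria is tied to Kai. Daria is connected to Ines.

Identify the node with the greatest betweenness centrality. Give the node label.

Unnormalized betweenness of each node: Daria:27, Fay:0, Gus:0, Halim:0, Ines:0, Juno:0, Kai:0, Rosa:0, Uma:0.
Daria has the largest value, 27, making it the main broker — the node through which the most shortest paths run.

Daria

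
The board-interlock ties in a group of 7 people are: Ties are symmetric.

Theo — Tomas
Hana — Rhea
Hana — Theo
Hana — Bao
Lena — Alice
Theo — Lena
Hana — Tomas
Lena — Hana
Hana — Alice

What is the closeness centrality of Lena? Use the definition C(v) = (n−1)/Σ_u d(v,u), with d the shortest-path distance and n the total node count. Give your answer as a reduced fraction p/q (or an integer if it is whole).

2/3

Distances from Lena: Alice:1, Bao:2, Hana:1, Rhea:2, Theo:1, Tomas:2. Sum = 9.
n = 7, so closeness = 6/9 = 2/3.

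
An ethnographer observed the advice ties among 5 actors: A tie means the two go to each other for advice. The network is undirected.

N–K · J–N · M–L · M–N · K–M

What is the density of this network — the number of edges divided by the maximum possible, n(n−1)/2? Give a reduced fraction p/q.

There are 5 edges and 5 nodes, so the maximum possible is C(5,2) = 10.
Density = 5/10 = 1/2.

1/2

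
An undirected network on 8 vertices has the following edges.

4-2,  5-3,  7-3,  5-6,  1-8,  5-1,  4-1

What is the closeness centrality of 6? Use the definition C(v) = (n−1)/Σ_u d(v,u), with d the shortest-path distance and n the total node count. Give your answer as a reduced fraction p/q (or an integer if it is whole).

7/18

Distances from 6: 1:2, 2:4, 3:2, 4:3, 5:1, 7:3, 8:3. Sum = 18.
n = 8, so closeness = 7/18.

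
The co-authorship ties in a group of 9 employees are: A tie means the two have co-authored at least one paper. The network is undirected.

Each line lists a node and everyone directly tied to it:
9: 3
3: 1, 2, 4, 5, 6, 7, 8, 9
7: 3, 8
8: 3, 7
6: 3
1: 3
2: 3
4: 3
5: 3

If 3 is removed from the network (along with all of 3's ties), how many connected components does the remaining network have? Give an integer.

Without 3, the remaining ties split the others into: {1}; {5}; {6}; {2}; {9}; {7, 8}; {4}.
That's 7 separate components.

7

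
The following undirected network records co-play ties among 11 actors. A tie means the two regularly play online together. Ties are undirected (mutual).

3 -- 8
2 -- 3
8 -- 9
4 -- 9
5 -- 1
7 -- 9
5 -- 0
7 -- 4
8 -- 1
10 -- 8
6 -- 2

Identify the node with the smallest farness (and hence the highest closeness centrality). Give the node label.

Farness (sum of distances to all others) for each node — 0:39, 1:23, 2:30, 3:23, 4:31, 5:30, 6:39, 7:31, 8:18, 9:23, 10:27.
The smallest farness is 18, for 8, so 8 has the highest closeness.

8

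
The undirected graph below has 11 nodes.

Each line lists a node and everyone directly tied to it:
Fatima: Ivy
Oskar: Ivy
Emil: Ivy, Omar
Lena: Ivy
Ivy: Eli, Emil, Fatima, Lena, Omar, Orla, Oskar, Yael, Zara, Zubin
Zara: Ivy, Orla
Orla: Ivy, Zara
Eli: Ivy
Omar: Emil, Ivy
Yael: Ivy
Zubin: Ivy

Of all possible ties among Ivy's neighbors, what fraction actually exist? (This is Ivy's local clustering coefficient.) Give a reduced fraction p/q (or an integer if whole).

2/45

Ivy's neighbors: Eli, Emil, Fatima, Lena, Omar, Orla, Oskar, Yael, Zara, and Zubin (k = 10).
Possible neighbor pairs: C(10,2) = 45. Edges among them: Emil–Omar, Orla–Zara → e = 2.
Clustering(Ivy) = 2/45.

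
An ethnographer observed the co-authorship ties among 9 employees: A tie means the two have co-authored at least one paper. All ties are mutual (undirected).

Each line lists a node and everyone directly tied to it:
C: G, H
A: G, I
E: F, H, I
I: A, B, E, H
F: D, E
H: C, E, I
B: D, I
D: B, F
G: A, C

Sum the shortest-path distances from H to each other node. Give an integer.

14

Distances from H: A:2, B:2, C:1, D:3, E:1, F:2, G:2, I:1.
Sum = 2 + 2 + 1 + 3 + 1 + 2 + 2 + 1 = 14.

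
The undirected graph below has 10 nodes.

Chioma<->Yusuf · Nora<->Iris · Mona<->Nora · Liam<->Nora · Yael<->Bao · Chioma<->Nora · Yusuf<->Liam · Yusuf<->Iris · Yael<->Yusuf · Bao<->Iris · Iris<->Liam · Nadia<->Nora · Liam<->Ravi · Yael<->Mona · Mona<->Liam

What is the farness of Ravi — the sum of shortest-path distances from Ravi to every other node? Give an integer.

21

Distances from Ravi: Bao:3, Chioma:3, Iris:2, Liam:1, Mona:2, Nadia:3, Nora:2, Yael:3, Yusuf:2.
Sum = 3 + 3 + 2 + 1 + 2 + 3 + 2 + 3 + 2 = 21.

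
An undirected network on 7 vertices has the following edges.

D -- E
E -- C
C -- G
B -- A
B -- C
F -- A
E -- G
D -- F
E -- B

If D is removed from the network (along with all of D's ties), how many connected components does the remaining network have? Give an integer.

D's neighbors (E and F) remain reachable from one another through other ties, so the rest of the network stays in one piece.

1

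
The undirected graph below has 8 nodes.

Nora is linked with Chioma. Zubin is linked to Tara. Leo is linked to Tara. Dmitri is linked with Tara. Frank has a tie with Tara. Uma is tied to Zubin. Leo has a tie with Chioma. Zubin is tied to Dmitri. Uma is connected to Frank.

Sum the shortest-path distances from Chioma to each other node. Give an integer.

17

Distances from Chioma: Dmitri:3, Frank:3, Leo:1, Nora:1, Tara:2, Uma:4, Zubin:3.
Sum = 3 + 3 + 1 + 1 + 2 + 4 + 3 = 17.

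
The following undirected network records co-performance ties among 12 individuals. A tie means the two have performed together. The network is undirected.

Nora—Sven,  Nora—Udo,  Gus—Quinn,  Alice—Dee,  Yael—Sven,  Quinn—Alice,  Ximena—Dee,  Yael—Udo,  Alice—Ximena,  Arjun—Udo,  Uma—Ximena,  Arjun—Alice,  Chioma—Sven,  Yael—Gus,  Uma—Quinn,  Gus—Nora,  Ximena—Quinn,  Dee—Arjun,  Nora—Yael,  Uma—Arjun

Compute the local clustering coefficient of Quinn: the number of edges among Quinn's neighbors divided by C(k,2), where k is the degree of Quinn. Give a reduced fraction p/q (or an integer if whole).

Quinn's neighbors: Alice, Gus, Uma, and Ximena (k = 4).
Possible neighbor pairs: C(4,2) = 6. Edges among them: Alice–Ximena, Uma–Ximena → e = 2.
Clustering(Quinn) = 2/6 = 1/3.

1/3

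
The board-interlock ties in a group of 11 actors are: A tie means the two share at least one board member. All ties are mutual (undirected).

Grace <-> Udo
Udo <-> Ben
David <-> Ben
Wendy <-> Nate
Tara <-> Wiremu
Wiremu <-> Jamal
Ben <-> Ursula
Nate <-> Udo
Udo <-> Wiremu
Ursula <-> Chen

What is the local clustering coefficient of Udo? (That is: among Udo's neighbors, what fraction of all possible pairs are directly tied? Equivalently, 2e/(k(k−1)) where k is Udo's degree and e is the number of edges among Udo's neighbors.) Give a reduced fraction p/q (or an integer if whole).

Udo's neighbors: Ben, Grace, Nate, and Wiremu (k = 4).
Possible neighbor pairs: C(4,2) = 6. Edges among them: none → e = 0.
Clustering(Udo) = 0/6 = 0.

0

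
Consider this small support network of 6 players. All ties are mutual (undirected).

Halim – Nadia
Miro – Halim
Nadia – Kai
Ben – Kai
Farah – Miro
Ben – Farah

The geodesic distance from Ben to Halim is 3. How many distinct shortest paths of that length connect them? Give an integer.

2

The shortest distance is 3. The length-3 paths are: Ben–Kai–Nadia–Halim; Ben–Farah–Miro–Halim.
That gives 2 distinct shortest paths.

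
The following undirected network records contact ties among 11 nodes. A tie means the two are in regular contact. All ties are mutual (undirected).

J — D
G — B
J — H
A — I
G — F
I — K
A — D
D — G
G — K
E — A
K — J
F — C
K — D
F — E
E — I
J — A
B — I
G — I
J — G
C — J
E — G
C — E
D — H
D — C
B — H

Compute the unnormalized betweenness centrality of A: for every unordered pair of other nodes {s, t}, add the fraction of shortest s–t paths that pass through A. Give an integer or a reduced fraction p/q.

Pairs whose geodesics pass through A — D–E: 1/3; D–I: 1/3; H–E: 2/8; E–J: 1/3; I–J: 1/3.
All other pairs contribute 0.
Summing the contributions gives betweenness(A) = 19/12.

19/12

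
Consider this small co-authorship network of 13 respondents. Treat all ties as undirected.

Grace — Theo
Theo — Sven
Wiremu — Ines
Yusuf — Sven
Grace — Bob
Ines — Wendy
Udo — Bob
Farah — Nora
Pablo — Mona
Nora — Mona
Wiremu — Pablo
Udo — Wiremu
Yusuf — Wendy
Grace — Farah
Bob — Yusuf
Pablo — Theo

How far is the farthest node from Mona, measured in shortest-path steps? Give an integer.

Distances from Mona: Bob:4, Farah:2, Grace:3, Ines:3, Nora:1, Pablo:1, Sven:3, Theo:2, Udo:3, Wendy:4, Wiremu:2, Yusuf:4.
The largest is 4 (to Bob, Wendy, and Yusuf), so the eccentricity of Mona is 4.

4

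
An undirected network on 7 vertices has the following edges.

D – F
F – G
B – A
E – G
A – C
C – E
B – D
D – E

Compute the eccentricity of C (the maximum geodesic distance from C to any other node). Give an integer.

Distances from C: A:1, B:2, D:2, E:1, F:3, G:2.
The largest is 3 (to F), so the eccentricity of C is 3.

3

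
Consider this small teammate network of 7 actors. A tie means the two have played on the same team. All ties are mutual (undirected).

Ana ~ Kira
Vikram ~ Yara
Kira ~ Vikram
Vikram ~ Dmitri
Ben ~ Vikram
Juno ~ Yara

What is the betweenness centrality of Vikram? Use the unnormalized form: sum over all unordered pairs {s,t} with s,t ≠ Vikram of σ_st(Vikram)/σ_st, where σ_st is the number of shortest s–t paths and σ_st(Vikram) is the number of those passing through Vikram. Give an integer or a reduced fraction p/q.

13

Pairs whose geodesics pass through Vikram — Kira–Juno: 1; Kira–Ben: 1; Kira–Yara: 1; Kira–Dmitri: 1; Juno–Ana: 1; Juno–Ben: 1; Juno–Dmitri: 1; Ana–Ben: 1; Ana–Yara: 1; Ana–Dmitri: 1; Ben–Yara: 1; Ben–Dmitri: 1; Yara–Dmitri: 1.
All other pairs contribute 0.
Summing the contributions gives betweenness(Vikram) = 13.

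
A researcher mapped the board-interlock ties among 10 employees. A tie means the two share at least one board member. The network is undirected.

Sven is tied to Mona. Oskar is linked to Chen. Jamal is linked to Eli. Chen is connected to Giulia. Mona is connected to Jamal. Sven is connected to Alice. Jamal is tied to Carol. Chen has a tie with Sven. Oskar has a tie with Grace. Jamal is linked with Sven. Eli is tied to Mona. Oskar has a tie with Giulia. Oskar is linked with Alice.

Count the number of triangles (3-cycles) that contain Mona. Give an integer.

2

Mona's neighbors: Eli, Jamal, and Sven.
Neighbor pairs that are themselves tied: Mona–Eli–Jamal; Mona–Jamal–Sven. Each forms one triangle with Mona, for 2 in total.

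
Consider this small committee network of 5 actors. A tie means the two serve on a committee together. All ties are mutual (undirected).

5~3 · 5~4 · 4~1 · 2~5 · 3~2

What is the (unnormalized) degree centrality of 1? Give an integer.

1

1 is directly tied to 4. That is 1 neighbor, so the degree of 1 is 1.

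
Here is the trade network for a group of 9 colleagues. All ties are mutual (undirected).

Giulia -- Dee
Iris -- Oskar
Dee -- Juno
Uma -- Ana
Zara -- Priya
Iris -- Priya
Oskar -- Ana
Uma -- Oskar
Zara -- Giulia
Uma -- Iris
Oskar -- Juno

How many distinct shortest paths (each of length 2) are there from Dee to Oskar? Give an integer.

1

The shortest distance is 2, and the only length-2 path is Dee–Juno–Oskar. So there is exactly 1 shortest path.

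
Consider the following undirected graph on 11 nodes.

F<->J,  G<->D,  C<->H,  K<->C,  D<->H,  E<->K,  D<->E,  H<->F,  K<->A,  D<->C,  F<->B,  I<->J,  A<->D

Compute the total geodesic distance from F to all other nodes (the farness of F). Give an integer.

21

Distances from F: A:3, B:1, C:2, D:2, E:3, G:3, H:1, I:2, J:1, K:3.
Sum = 3 + 1 + 2 + 2 + 3 + 3 + 1 + 2 + 1 + 3 = 21.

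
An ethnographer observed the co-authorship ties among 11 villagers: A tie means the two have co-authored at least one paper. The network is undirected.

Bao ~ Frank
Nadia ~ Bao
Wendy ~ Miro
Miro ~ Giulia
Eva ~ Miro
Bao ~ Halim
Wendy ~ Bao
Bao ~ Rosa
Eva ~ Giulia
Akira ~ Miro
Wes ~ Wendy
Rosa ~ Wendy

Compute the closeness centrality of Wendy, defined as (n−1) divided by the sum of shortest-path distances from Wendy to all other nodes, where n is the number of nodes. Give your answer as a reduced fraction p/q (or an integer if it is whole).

5/8

Distances from Wendy: Akira:2, Bao:1, Eva:2, Frank:2, Giulia:2, Halim:2, Miro:1, Nadia:2, Rosa:1, Wes:1. Sum = 16.
n = 11, so closeness = 10/16 = 5/8.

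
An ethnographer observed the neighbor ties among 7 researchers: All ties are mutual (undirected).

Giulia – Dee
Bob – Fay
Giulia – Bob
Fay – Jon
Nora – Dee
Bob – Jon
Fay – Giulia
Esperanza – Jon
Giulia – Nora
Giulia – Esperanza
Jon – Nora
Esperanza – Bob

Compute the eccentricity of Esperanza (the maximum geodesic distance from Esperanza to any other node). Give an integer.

Distances from Esperanza: Bob:1, Dee:2, Fay:2, Giulia:1, Jon:1, Nora:2.
The largest is 2 (to Fay, Dee, and Nora), so the eccentricity of Esperanza is 2.

2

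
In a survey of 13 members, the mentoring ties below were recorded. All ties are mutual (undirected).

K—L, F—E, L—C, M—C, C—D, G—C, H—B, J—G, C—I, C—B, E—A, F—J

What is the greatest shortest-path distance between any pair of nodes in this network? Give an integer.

7

Eccentricity of each node (its greatest distance to any other): A:7, B:6, C:5, D:6, E:6, F:5, G:4, H:7, I:6, J:4, K:7, L:6, M:6.
The maximum eccentricity is 7, realized for instance by the pair A–H via A – E – F – J – G – C – B – H. So the diameter is 7.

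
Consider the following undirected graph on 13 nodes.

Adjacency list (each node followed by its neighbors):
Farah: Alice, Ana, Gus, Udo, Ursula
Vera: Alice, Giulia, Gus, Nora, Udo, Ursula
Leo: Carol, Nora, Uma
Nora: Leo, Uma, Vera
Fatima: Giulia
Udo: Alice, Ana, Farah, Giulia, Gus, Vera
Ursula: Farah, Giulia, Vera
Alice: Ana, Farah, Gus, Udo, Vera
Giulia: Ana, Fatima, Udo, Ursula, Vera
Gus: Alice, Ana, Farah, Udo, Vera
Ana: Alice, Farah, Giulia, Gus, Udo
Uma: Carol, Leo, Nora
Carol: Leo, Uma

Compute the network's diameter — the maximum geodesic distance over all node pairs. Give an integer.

5

Eccentricity of each node (its greatest distance to any other): Alice:4, Ana:5, Carol:5, Farah:5, Fatima:5, Giulia:4, Gus:4, Leo:4, Nora:3, Udo:4, Uma:4, Ursula:4, Vera:3.
The maximum eccentricity is 5, realized for instance by the pair Carol–Ana via Carol – Leo – Nora – Vera – Giulia – Ana. So the diameter is 5.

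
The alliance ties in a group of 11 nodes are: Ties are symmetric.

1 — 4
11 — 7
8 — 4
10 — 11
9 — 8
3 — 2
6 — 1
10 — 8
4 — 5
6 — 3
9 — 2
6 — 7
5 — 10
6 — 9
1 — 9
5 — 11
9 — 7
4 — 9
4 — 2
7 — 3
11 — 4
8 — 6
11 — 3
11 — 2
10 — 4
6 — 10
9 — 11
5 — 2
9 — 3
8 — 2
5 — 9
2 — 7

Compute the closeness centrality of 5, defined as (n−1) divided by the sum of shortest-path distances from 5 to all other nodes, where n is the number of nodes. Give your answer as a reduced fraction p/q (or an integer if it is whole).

Distances from 5: 1:2, 2:1, 3:2, 4:1, 6:2, 7:2, 8:2, 9:1, 10:1, 11:1. Sum = 15.
n = 11, so closeness = 10/15 = 2/3.

2/3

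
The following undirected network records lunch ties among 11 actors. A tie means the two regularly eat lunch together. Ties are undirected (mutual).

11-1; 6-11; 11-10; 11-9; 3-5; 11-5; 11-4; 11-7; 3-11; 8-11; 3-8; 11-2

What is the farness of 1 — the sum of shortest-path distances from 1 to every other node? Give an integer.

19

Distances from 1: 2:2, 3:2, 4:2, 5:2, 6:2, 7:2, 8:2, 9:2, 10:2, 11:1.
Sum = 2 + 2 + 2 + 2 + 2 + 2 + 2 + 2 + 2 + 1 = 19.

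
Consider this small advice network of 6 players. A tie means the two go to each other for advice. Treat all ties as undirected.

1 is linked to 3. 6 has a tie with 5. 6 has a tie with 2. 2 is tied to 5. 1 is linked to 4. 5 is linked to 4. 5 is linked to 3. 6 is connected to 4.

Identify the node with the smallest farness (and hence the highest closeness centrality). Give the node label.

Farness (sum of distances to all others) for each node — 1:9, 2:9, 3:8, 4:7, 5:6, 6:7.
The smallest farness is 6, for 5, so 5 has the highest closeness.

5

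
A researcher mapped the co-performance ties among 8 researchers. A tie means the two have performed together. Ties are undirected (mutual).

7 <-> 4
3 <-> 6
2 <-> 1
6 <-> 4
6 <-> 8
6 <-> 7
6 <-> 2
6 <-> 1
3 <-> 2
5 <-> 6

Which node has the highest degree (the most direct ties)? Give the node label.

Degrees — 1:2, 2:3, 3:2, 4:2, 5:1, 6:7, 7:2, 8:1.
The maximum is 7, attained only by 6.

6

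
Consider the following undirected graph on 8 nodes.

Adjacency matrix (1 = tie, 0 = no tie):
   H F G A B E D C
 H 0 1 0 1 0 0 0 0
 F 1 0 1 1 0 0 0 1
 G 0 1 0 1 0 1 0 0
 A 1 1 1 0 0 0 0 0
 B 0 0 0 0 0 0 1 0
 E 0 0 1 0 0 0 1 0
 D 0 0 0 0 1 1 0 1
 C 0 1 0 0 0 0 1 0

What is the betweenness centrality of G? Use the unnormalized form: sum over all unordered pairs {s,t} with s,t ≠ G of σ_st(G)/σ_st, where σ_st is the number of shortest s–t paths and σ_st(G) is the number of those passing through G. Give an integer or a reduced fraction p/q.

Pairs whose geodesics pass through G — H–E: 2/2; F–E: 1; A–B: 1/2; A–E: 1; A–D: 1/2.
All other pairs contribute 0.
Summing the contributions gives betweenness(G) = 4.

4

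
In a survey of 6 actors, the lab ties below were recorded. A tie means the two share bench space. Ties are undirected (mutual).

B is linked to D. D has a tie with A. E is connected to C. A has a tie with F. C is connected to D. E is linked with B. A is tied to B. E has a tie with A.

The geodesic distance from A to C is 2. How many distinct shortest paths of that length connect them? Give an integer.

The shortest distance is 2. The length-2 paths are: A–D–C; A–E–C.
That gives 2 distinct shortest paths.

2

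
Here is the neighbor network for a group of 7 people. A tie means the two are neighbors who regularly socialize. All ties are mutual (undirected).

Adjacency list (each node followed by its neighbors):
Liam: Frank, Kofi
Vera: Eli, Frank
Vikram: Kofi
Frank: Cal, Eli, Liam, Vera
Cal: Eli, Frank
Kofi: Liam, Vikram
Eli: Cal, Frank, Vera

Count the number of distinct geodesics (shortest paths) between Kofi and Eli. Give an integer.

1

The shortest distance is 3, and the only length-3 path is Kofi–Liam–Frank–Eli. So there is exactly 1 shortest path.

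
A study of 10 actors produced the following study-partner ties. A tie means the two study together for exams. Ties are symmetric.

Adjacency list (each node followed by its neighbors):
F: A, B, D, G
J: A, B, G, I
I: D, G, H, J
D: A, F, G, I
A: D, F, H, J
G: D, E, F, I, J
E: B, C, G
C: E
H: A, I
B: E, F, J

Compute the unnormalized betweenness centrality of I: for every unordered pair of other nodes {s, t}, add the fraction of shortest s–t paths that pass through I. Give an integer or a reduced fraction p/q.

Pairs whose geodesics pass through I — D–H: 1/2; D–J: 1/3; H–G: 1; H–B: 1/3; H–E: 1; H–C: 1; H–J: 1/2.
All other pairs contribute 0.
Summing the contributions gives betweenness(I) = 14/3.

14/3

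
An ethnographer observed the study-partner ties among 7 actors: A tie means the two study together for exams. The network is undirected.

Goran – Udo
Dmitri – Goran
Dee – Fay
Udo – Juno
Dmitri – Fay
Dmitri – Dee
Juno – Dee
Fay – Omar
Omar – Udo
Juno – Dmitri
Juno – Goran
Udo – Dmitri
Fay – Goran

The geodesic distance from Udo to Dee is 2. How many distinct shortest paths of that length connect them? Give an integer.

The shortest distance is 2. The length-2 paths are: Udo–Juno–Dee; Udo–Dmitri–Dee.
That gives 2 distinct shortest paths.

2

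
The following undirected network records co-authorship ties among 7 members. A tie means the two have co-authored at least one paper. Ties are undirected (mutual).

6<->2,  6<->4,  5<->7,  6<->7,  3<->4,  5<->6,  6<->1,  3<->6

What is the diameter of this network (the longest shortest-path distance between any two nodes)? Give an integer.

Eccentricity of each node (its greatest distance to any other): 1:2, 2:2, 3:2, 4:2, 5:2, 6:1, 7:2.
The maximum eccentricity is 2, realized for instance by the pair 3–1 via 3 – 6 – 1. So the diameter is 2.

2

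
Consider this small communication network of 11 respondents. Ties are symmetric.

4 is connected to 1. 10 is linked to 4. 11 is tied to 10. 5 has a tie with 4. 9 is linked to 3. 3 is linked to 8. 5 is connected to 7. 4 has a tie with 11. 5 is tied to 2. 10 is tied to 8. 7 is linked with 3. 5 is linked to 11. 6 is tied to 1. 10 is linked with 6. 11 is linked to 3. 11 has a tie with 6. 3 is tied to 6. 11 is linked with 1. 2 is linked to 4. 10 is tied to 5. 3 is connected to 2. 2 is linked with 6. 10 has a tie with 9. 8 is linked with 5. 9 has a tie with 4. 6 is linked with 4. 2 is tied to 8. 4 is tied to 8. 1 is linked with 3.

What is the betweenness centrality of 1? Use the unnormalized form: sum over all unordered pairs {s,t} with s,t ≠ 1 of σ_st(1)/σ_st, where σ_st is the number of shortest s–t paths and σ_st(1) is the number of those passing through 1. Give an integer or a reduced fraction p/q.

1/6

Pairs whose geodesics pass through 1 — 4–3: 1/6.
All other pairs contribute 0.
Summing the contributions gives betweenness(1) = 1/6.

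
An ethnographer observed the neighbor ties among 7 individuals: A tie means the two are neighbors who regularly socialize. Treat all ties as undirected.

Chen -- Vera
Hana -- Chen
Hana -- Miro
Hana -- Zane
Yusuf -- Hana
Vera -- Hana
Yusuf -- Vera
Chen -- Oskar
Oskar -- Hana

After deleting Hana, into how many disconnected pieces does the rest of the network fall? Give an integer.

Without Hana, the remaining ties split the others into: {Chen, Oskar, Vera, Yusuf}; {Miro}; {Zane}.
That's 3 separate components.

3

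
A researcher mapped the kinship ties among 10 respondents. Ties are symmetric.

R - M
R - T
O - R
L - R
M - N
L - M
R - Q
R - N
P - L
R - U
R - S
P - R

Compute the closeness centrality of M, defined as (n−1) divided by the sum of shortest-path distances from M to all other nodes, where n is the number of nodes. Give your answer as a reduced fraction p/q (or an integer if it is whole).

3/5

Distances from M: L:1, N:1, O:2, P:2, Q:2, R:1, S:2, T:2, U:2. Sum = 15.
n = 10, so closeness = 9/15 = 3/5.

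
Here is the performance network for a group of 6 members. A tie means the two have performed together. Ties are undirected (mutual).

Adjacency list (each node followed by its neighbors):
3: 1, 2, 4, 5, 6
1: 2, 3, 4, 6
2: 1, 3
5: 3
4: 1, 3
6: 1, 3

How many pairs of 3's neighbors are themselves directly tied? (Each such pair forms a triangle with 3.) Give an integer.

3's neighbors: 1, 2, 4, 5, and 6.
Neighbor pairs that are themselves tied: 3–1–2; 3–1–4; 3–1–6. Each forms one triangle with 3, for 3 in total.

3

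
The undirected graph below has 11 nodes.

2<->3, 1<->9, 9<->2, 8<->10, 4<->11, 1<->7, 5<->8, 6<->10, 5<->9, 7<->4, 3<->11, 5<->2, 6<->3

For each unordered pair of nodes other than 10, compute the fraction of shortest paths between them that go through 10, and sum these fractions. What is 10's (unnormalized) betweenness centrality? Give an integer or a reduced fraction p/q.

17/6

Pairs whose geodesics pass through 10 — 4–8: 1/3; 11–8: 1/2; 3–8: 1/2; 6–8: 1; 6–5: 1/2.
All other pairs contribute 0.
Summing the contributions gives betweenness(10) = 17/6.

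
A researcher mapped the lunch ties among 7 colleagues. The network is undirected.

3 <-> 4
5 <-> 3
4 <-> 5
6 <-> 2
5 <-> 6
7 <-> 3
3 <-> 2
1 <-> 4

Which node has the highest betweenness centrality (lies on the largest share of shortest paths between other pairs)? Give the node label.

3

Unnormalized betweenness of each node: 1:0, 2:1, 3:15/2, 4:5, 5:3, 6:1/2, 7:0.
3 has the largest value, 15/2, making it the main broker — the node through which the most shortest paths run.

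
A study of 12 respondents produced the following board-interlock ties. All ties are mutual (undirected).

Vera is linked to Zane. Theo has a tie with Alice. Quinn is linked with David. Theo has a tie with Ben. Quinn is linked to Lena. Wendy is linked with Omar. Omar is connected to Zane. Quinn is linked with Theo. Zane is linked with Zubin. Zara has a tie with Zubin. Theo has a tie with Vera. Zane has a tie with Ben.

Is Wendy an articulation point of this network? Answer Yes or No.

No

Even without Wendy, every remaining node can still reach every other (the residual graph is connected), so Wendy is not a cut vertex.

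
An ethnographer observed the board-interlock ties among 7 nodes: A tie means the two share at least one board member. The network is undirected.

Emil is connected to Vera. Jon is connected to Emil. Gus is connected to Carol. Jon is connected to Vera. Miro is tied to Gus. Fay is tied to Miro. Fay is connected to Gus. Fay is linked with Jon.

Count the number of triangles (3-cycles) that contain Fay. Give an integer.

Fay's neighbors: Gus, Jon, and Miro.
Neighbor pairs that are themselves tied: Fay–Gus–Miro. Each forms one triangle with Fay, for 1 in total.

1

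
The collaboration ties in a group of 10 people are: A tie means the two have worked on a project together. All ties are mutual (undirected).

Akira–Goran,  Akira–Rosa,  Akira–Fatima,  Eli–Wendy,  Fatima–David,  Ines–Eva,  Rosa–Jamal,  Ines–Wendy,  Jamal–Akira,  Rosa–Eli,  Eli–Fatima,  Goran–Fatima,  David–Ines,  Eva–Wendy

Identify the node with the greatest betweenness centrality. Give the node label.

Fatima

Unnormalized betweenness of each node: Akira:11/2, David:29/6, Eli:67/6, Eva:0, Fatima:73/6, Goran:0, Ines:10/3, Jamal:0, Rosa:29/6, Wendy:43/6.
Fatima has the largest value, 73/6, making it the main broker — the node through which the most shortest paths run.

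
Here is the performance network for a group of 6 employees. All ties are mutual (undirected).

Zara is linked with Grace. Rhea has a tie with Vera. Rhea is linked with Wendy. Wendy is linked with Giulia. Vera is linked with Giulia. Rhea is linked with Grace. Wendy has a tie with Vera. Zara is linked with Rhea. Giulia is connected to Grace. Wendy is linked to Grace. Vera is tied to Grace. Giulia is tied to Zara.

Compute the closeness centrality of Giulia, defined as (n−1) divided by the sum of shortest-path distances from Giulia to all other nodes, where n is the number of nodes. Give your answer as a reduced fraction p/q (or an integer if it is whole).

5/6

Distances from Giulia: Grace:1, Rhea:2, Vera:1, Wendy:1, Zara:1. Sum = 6.
n = 6, so closeness = 5/6.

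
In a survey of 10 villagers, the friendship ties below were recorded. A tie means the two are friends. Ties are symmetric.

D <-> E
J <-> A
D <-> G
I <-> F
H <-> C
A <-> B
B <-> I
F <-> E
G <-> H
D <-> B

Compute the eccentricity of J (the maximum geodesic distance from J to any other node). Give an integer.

6

Distances from J: A:1, B:2, C:6, D:3, E:4, F:4, G:4, H:5, I:3.
The largest is 6 (to C), so the eccentricity of J is 6.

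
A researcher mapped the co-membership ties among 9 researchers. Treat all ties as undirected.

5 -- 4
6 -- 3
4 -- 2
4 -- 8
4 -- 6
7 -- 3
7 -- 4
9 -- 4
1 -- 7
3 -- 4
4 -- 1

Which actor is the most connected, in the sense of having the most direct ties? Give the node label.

4

Degrees — 1:2, 2:1, 3:3, 4:8, 5:1, 6:2, 7:3, 8:1, 9:1.
The maximum is 8, attained only by 4.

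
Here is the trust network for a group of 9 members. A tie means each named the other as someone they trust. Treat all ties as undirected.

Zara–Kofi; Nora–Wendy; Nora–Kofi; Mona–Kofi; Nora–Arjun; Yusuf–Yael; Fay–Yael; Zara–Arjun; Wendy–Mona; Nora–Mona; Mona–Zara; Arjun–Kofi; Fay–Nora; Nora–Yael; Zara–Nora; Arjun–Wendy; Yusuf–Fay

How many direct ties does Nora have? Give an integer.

Nora is directly tied to Arjun, Fay, Kofi, Mona, Wendy, Yael, and Zara. That is 7 neighbors, so the degree of Nora is 7.

7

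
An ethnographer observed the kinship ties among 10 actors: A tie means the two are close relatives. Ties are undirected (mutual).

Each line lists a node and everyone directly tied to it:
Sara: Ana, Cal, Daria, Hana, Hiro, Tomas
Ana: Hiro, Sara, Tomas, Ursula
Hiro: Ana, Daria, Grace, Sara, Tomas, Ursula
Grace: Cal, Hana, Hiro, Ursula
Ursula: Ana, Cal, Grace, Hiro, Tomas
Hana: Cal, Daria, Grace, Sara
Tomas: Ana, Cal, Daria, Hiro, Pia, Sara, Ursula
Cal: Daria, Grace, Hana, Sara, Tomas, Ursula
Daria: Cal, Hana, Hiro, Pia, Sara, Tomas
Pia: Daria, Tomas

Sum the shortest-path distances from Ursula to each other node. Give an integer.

13

Distances from Ursula: Ana:1, Cal:1, Daria:2, Grace:1, Hana:2, Hiro:1, Pia:2, Sara:2, Tomas:1.
Sum = 1 + 1 + 2 + 1 + 2 + 1 + 2 + 2 + 1 = 13.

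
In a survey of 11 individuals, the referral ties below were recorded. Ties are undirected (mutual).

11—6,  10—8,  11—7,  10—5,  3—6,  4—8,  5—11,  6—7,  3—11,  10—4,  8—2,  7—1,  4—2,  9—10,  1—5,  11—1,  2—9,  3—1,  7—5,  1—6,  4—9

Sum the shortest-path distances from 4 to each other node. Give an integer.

Distances from 4: 1:3, 2:1, 3:4, 5:2, 6:4, 7:3, 8:1, 9:1, 10:1, 11:3.
Sum = 3 + 1 + 4 + 2 + 4 + 3 + 1 + 1 + 1 + 3 = 23.

23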